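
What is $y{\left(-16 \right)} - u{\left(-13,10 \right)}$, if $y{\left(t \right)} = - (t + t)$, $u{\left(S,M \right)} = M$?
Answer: $22$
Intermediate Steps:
$y{\left(t \right)} = - 2 t$
$y{\left(-16 \right)} - u{\left(-13,10 \right)} = \left(-2\right) \left(-16\right) - 10 = 32 - 10 = 22$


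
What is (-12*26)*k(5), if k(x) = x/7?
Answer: -1560/7 ≈ -222.86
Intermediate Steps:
k(x) = x/7 (k(x) = x*(⅐) = x/7)
(-12*26)*k(5) = (-12*26)*((⅐)*5) = -312*5/7 = -1560/7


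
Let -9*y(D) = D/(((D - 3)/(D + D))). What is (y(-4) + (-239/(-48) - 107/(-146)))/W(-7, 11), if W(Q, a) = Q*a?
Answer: -457691/5665968 ≈ -0.080779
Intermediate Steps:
y(D) = -2*D²/(9*(-3 + D)) (y(D) = -D/(9*((D - 3)/(D + D))) = -D/(9*((-3 + D)/((2*D)))) = -D/(9*((-3 + D)*(1/(2*D)))) = -D/(9*((-3 + D)/(2*D))) = -D*2*D/(-3 + D)/9 = -2*D²/(9*(-3 + D)))
(y(-4) + (-239/(-48) - 107/(-146)))/W(-7, 11) = (-2*(-4)²/(-27 + 9*(-4)) + (-239/(-48) - 107/(-146)))/((-7*11)) = (-2*16/(-27 - 36) + (-239*(-1/48) - 107*(-1/146)))/(-77) = (-2*16/(-63) + (239/48 + 107/146))*(-1/77) = (-2*16*(-1/63) + 20015/3504)*(-1/77) = (32/63 + 20015/3504)*(-1/77) = (457691/73584)*(-1/77) = -457691/5665968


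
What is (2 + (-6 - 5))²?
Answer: 81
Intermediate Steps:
(2 + (-6 - 5))² = (2 - 11)² = (-9)² = 81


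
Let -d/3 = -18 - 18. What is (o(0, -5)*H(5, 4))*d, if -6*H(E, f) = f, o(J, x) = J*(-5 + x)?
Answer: 0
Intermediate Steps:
H(E, f) = -f/6
d = 108 (d = -3*(-18 - 18) = -3*(-36) = 108)
(o(0, -5)*H(5, 4))*d = ((0*(-5 - 5))*(-⅙*4))*108 = ((0*(-10))*(-⅔))*108 = (0*(-⅔))*108 = 0*108 = 0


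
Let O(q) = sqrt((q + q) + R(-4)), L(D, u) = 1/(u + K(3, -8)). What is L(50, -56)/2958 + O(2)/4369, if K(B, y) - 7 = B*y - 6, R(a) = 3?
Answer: -1/233682 + sqrt(7)/4369 ≈ 0.00060129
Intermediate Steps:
K(B, y) = 1 + B*y (K(B, y) = 7 + (B*y - 6) = 7 + (-6 + B*y) = 1 + B*y)
L(D, u) = 1/(-23 + u) (L(D, u) = 1/(u + (1 + 3*(-8))) = 1/(u + (1 - 24)) = 1/(u - 23) = 1/(-23 + u))
O(q) = sqrt(3 + 2*q) (O(q) = sqrt((q + q) + 3) = sqrt(2*q + 3) = sqrt(3 + 2*q))
L(50, -56)/2958 + O(2)/4369 = 1/(-23 - 56*2958) + sqrt(3 + 2*2)/4369 = (1/2958)/(-79) + sqrt(3 + 4)*(1/4369) = -1/79*1/2958 + sqrt(7)*(1/4369) = -1/233682 + sqrt(7)/4369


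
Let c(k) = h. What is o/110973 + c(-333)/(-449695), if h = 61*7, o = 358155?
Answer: 53671042418/16634667745 ≈ 3.2265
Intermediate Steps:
h = 427
c(k) = 427
o/110973 + c(-333)/(-449695) = 358155/110973 + 427/(-449695) = 358155*(1/110973) + 427*(-1/449695) = 119385/36991 - 427/449695 = 53671042418/16634667745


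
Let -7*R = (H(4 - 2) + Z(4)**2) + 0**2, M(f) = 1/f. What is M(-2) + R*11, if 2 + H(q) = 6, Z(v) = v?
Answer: -447/14 ≈ -31.929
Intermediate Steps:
H(q) = 4 (H(q) = -2 + 6 = 4)
R = -20/7 (R = -((4 + 4**2) + 0**2)/7 = -((4 + 16) + 0)/7 = -(20 + 0)/7 = -1/7*20 = -20/7 ≈ -2.8571)
M(-2) + R*11 = 1/(-2) - 20/7*11 = -1/2 - 220/7 = -447/14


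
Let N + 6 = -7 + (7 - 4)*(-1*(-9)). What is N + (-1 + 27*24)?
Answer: 661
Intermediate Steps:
N = 14 (N = -6 + (-7 + (7 - 4)*(-1*(-9))) = -6 + (-7 + 3*9) = -6 + (-7 + 27) = -6 + 20 = 14)
N + (-1 + 27*24) = 14 + (-1 + 27*24) = 14 + (-1 + 648) = 14 + 647 = 661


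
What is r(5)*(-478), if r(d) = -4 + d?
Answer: -478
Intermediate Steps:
r(5)*(-478) = (-4 + 5)*(-478) = 1*(-478) = -478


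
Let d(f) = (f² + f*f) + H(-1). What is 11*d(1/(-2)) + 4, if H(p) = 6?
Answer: 151/2 ≈ 75.500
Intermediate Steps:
d(f) = 6 + 2*f² (d(f) = (f² + f*f) + 6 = (f² + f²) + 6 = 2*f² + 6 = 6 + 2*f²)
11*d(1/(-2)) + 4 = 11*(6 + 2*(1/(-2))²) + 4 = 11*(6 + 2*(-½)²) + 4 = 11*(6 + 2*(¼)) + 4 = 11*(6 + ½) + 4 = 11*(13/2) + 4 = 143/2 + 4 = 151/2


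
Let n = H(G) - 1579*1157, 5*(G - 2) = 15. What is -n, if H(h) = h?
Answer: 1826898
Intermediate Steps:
G = 5 (G = 2 + (1/5)*15 = 2 + 3 = 5)
n = -1826898 (n = 5 - 1579*1157 = 5 - 1826903 = -1826898)
-n = -1*(-1826898) = 1826898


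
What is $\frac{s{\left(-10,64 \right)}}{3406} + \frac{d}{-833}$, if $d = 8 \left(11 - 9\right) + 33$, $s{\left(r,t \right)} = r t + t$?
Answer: $- \frac{6599}{28951} \approx -0.22794$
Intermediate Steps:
$s{\left(r,t \right)} = t + r t$
$d = 49$ ($d = 8 \left(11 - 9\right) + 33 = 8 \cdot 2 + 33 = 16 + 33 = 49$)
$\frac{s{\left(-10,64 \right)}}{3406} + \frac{d}{-833} = \frac{64 \left(1 - 10\right)}{3406} + \frac{49}{-833} = 64 \left(-9\right) \frac{1}{3406} + 49 \left(- \frac{1}{833}\right) = \left(-576\right) \frac{1}{3406} - \frac{1}{17} = - \frac{288}{1703} - \frac{1}{17} = - \frac{6599}{28951}$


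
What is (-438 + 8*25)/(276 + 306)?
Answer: -119/291 ≈ -0.40893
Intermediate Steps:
(-438 + 8*25)/(276 + 306) = (-438 + 200)/582 = -238*1/582 = -119/291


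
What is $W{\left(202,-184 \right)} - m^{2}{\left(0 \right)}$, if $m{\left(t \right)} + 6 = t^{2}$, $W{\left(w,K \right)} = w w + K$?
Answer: $40584$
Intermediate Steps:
$W{\left(w,K \right)} = K + w^{2}$ ($W{\left(w,K \right)} = w^{2} + K = K + w^{2}$)
$m{\left(t \right)} = -6 + t^{2}$
$W{\left(202,-184 \right)} - m^{2}{\left(0 \right)} = \left(-184 + 202^{2}\right) - \left(-6 + 0^{2}\right)^{2} = \left(-184 + 40804\right) - \left(-6 + 0\right)^{2} = 40620 - \left(-6\right)^{2} = 40620 - 36 = 40584$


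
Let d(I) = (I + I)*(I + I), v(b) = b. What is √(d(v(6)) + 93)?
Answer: √237 ≈ 15.395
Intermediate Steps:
d(I) = 4*I² (d(I) = (2*I)*(2*I) = 4*I²)
√(d(v(6)) + 93) = √(4*6² + 93) = √(4*36 + 93) = √(144 + 93) = √237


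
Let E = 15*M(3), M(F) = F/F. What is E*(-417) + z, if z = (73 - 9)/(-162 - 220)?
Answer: -1194737/191 ≈ -6255.2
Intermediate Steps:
M(F) = 1
E = 15 (E = 15*1 = 15)
z = -32/191 (z = 64/(-382) = 64*(-1/382) = -32/191 ≈ -0.16754)
E*(-417) + z = 15*(-417) - 32/191 = -6255 - 32/191 = -1194737/191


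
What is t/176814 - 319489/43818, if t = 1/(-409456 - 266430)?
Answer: -6363481114090429/872753100910812 ≈ -7.2913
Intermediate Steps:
t = -1/675886 (t = 1/(-675886) = -1/675886 ≈ -1.4795e-6)
t/176814 - 319489/43818 = -1/675886/176814 - 319489/43818 = -1/675886*1/176814 - 319489*1/43818 = -1/119506107204 - 319489/43818 = -6363481114090429/872753100910812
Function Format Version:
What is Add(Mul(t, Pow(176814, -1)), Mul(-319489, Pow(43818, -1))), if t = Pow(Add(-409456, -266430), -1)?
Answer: Rational(-6363481114090429, 872753100910812) ≈ -7.2913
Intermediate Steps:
t = Rational(-1, 675886) (t = Pow(-675886, -1) = Rational(-1, 675886) ≈ -1.4795e-6)
Add(Mul(t, Pow(176814, -1)), Mul(-319489, Pow(43818, -1))) = Add(Mul(Rational(-1, 675886), Pow(176814, -1)), Mul(-319489, Pow(43818, -1))) = Add(Mul(Rational(-1, 675886), Rational(1, 176814)), Mul(-319489, Rational(1, 43818))) = Add(Rational(-1, 119506107204), Rational(-319489, 43818)) = Rational(-6363481114090429, 872753100910812)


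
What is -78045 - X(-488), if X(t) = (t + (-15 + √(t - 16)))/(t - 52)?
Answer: -42144803/540 + I*√14/90 ≈ -78046.0 + 0.041574*I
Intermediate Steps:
X(t) = (-15 + t + √(-16 + t))/(-52 + t) (X(t) = (t + (-15 + √(-16 + t)))/(-52 + t) = (-15 + t + √(-16 + t))/(-52 + t))
-78045 - X(-488) = -78045 - (-15 - 488 + √(-16 - 488))/(-52 - 488) = -78045 - (-15 - 488 + √(-504))/(-540) = -78045 - (-1)*(-15 - 488 + 6*I*√14)/540 = -78045 - (-1)*(-503 + 6*I*√14)/540 = -78045 - (503/540 - I*√14/90) = -78045 + (-503/540 + I*√14/90) = -42144803/540 + I*√14/90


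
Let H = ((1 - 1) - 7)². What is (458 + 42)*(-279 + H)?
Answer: -115000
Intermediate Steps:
H = 49 (H = (0 - 7)² = (-7)² = 49)
(458 + 42)*(-279 + H) = (458 + 42)*(-279 + 49) = 500*(-230) = -115000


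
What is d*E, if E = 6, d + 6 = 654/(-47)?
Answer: -5616/47 ≈ -119.49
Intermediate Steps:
d = -936/47 (d = -6 + 654/(-47) = -6 + 654*(-1/47) = -6 - 654/47 = -936/47 ≈ -19.915)
d*E = -936/47*6 = -5616/47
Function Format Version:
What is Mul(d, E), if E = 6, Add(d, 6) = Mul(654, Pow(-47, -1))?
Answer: Rational(-5616, 47) ≈ -119.49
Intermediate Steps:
d = Rational(-936, 47) (d = Add(-6, Mul(654, Pow(-47, -1))) = Add(-6, Mul(654, Rational(-1, 47))) = Add(-6, Rational(-654, 47)) = Rational(-936, 47) ≈ -19.915)
Mul(d, E) = Mul(Rational(-936, 47), 6) = Rational(-5616, 47)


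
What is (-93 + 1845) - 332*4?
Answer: 424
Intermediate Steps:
(-93 + 1845) - 332*4 = 1752 - 1*1328 = 1752 - 1328 = 424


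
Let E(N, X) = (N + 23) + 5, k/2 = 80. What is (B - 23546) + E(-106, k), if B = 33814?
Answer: 10190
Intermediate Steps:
k = 160 (k = 2*80 = 160)
E(N, X) = 28 + N (E(N, X) = (23 + N) + 5 = 28 + N)
(B - 23546) + E(-106, k) = (33814 - 23546) + (28 - 106) = 10268 - 78 = 10190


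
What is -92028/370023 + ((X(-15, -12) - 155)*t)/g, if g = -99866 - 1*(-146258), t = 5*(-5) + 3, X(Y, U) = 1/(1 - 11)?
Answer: -1670428053/9536726120 ≈ -0.17516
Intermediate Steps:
X(Y, U) = -⅒ (X(Y, U) = 1/(-10) = -⅒)
t = -22 (t = -25 + 3 = -22)
g = 46392 (g = -99866 + 146258 = 46392)
-92028/370023 + ((X(-15, -12) - 155)*t)/g = -92028/370023 + ((-⅒ - 155)*(-22))/46392 = -92028*1/370023 - 1551/10*(-22)*(1/46392) = -30676/123341 + (17061/5)*(1/46392) = -30676/123341 + 5687/77320 = -1670428053/9536726120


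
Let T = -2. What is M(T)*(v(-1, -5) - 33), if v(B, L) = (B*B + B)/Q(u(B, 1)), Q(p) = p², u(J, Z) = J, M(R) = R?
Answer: 66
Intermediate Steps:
v(B, L) = (B + B²)/B² (v(B, L) = (B*B + B)/(B²) = (B² + B)/B² = (B + B²)/B²)
M(T)*(v(-1, -5) - 33) = -2*((1 - 1)/(-1) - 33) = -2*(-1*0 - 33) = -2*(0 - 33) = -2*(-33) = 66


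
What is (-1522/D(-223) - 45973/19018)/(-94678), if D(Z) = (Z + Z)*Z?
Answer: 2300664015/89541351338716 ≈ 2.5694e-5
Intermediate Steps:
D(Z) = 2*Z² (D(Z) = (2*Z)*Z = 2*Z²)
(-1522/D(-223) - 45973/19018)/(-94678) = (-1522/(2*(-223)²) - 45973/19018)/(-94678) = (-1522/(2*49729) - 45973*1/19018)*(-1/94678) = (-1522/99458 - 45973/19018)*(-1/94678) = (-1522*1/99458 - 45973/19018)*(-1/94678) = (-761/49729 - 45973/19018)*(-1/94678) = -2300664015/945746122*(-1/94678) = 2300664015/89541351338716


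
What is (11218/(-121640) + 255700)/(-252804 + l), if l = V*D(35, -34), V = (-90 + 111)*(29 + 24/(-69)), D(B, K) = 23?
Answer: -86880829/81194700 ≈ -1.0700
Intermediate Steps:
V = 13839/23 (V = 21*(29 + 24*(-1/69)) = 21*(29 - 8/23) = 21*(659/23) = 13839/23 ≈ 601.70)
l = 13839 (l = (13839/23)*23 = 13839)
(11218/(-121640) + 255700)/(-252804 + l) = (11218/(-121640) + 255700)/(-252804 + 13839) = (11218*(-1/121640) + 255700)/(-238965) = (-5609/60820 + 255700)*(-1/238965) = (15551668391/60820)*(-1/238965) = -86880829/81194700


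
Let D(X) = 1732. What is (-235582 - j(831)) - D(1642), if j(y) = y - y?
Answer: -237314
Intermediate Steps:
j(y) = 0
(-235582 - j(831)) - D(1642) = (-235582 - 1*0) - 1*1732 = (-235582 + 0) - 1732 = -235582 - 1732 = -237314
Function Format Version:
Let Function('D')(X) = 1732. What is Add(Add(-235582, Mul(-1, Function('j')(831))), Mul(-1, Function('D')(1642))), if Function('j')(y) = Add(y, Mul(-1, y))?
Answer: -237314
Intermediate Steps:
Function('j')(y) = 0
Add(Add(-235582, Mul(-1, Function('j')(831))), Mul(-1, Function('D')(1642))) = Add(Add(-235582, Mul(-1, 0)), Mul(-1, 1732)) = Add(Add(-235582, 0), -1732) = Add(-235582, -1732) = -237314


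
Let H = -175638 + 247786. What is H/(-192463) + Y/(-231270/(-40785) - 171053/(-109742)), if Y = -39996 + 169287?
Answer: 7424864303112768110/415161025602769 ≈ 17884.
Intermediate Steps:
Y = 129291
H = 72148
H/(-192463) + Y/(-231270/(-40785) - 171053/(-109742)) = 72148/(-192463) + 129291/(-231270/(-40785) - 171053/(-109742)) = 72148*(-1/192463) + 129291/(-231270*(-1/40785) - 171053*(-1/109742)) = -72148/192463 + 129291/(15418/2719 + 171053/109742) = -72148/192463 + 129291/(2157095263/298388498) = -72148/192463 + 129291*(298388498/2157095263) = -72148/192463 + 38578947294918/2157095263 = 7424864303112768110/415161025602769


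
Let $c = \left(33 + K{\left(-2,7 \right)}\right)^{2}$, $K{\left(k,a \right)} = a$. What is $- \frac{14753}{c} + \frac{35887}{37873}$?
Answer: $- \frac{501321169}{60596800} \approx -8.2731$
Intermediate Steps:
$c = 1600$ ($c = \left(33 + 7\right)^{2} = 40^{2} = 1600$)
$- \frac{14753}{c} + \frac{35887}{37873} = - \frac{14753}{1600} + \frac{35887}{37873} = - \frac{501321169}{60596800}$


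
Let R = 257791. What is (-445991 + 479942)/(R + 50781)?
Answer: 33951/308572 ≈ 0.11003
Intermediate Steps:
(-445991 + 479942)/(R + 50781) = (-445991 + 479942)/(257791 + 50781) = 33951/308572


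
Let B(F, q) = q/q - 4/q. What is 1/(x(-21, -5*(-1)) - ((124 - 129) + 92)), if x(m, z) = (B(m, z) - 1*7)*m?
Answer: 5/279 ≈ 0.017921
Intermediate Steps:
B(F, q) = 1 - 4/q
x(m, z) = m*(-7 + (-4 + z)/z) (x(m, z) = ((-4 + z)/z - 1*7)*m = ((-4 + z)/z - 7)*m = (-7 + (-4 + z)/z)*m = m*(-7 + (-4 + z)/z))
1/(x(-21, -5*(-1)) - ((124 - 129) + 92)) = 1/((-6*(-21) - 4*(-21)/(-5*(-1))) - ((124 - 129) + 92)) = 1/((126 - 4*(-21)/5) - (-5 + 92)) = 1/((126 - 4*(-21)*1/5) - 1*87) = 1/((126 + 84/5) - 87) = 1/(714/5 - 87) = 1/(279/5) = 5/279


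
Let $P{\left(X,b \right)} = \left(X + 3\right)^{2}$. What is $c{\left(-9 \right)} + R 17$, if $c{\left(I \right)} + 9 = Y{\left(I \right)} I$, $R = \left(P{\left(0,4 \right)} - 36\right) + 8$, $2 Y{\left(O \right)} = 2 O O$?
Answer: $-1061$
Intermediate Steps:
$Y{\left(O \right)} = O^{2}$ ($Y{\left(O \right)} = \frac{2 O O}{2} = \frac{2 O^{2}}{2} = O^{2}$)
$P{\left(X,b \right)} = \left(3 + X\right)^{2}$
$R = -19$ ($R = \left(\left(3 + 0\right)^{2} - 36\right) + 8 = \left(3^{2} - 36\right) + 8 = \left(9 - 36\right) + 8 = -27 + 8 = -19$)
$c{\left(I \right)} = -9 + I^{3}$ ($c{\left(I \right)} = -9 + I^{2} I = -9 + I^{3}$)
$c{\left(-9 \right)} + R 17 = \left(-9 + \left(-9\right)^{3}\right) - 323 = \left(-9 - 729\right) - 323 = -738 - 323 = -1061$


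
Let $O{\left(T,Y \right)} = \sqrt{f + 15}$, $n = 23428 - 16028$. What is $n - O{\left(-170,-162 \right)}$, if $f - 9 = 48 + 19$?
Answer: $7400 - \sqrt{91} \approx 7390.5$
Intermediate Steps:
$f = 76$ ($f = 9 + \left(48 + 19\right) = 9 + 67 = 76$)
$n = 7400$ ($n = 23428 - 16028 = 7400$)
$O{\left(T,Y \right)} = \sqrt{91}$ ($O{\left(T,Y \right)} = \sqrt{76 + 15} = \sqrt{91}$)
$n - O{\left(-170,-162 \right)} = 7400 - \sqrt{91}$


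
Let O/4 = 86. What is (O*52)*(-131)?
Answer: -2343328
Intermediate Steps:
O = 344 (O = 4*86 = 344)
(O*52)*(-131) = (344*52)*(-131) = 17888*(-131) = -2343328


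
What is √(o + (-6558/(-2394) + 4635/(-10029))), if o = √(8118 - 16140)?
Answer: √(4051515941508 + 1779174496449*I*√8022)/1333857 ≈ 6.7776 + 6.6075*I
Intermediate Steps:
o = I*√8022 (o = √(-8022) = I*√8022 ≈ 89.566*I)
√(o + (-6558/(-2394) + 4635/(-10029))) = √(I*√8022 + (-6558/(-2394) + 4635/(-10029))) = √(I*√8022 + (-6558*(-1/2394) + 4635*(-1/10029))) = √(I*√8022 + (1093/399 - 1545/3343)) = √(I*√8022 + 3037444/1333857) = √(3037444/1333857 + I*√8022)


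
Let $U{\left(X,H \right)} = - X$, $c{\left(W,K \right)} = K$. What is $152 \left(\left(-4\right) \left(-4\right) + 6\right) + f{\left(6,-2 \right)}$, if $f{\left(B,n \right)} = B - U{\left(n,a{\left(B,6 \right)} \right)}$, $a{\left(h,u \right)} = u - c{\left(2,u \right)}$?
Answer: $3348$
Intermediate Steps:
$a{\left(h,u \right)} = 0$ ($a{\left(h,u \right)} = u - u = 0$)
$f{\left(B,n \right)} = B + n$ ($f{\left(B,n \right)} = B - - n = B + n$)
$152 \left(\left(-4\right) \left(-4\right) + 6\right) + f{\left(6,-2 \right)} = 152 \left(\left(-4\right) \left(-4\right) + 6\right) + \left(6 - 2\right) = 152 \left(16 + 6\right) + 4 = 152 \cdot 22 + 4 = 3344 + 4 = 3348$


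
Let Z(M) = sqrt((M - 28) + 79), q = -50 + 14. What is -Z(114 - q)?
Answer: -sqrt(201) ≈ -14.177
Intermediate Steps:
q = -36
Z(M) = sqrt(51 + M) (Z(M) = sqrt((-28 + M) + 79) = sqrt(51 + M))
-Z(114 - q) = -sqrt(51 + (114 - 1*(-36))) = -sqrt(51 + (114 + 36)) = -sqrt(51 + 150) = -sqrt(201)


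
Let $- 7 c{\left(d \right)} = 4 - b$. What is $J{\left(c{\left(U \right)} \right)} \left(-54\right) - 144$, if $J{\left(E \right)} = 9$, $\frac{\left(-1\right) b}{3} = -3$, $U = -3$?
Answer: $-630$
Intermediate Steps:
$b = 9$ ($b = \left(-3\right) \left(-3\right) = 9$)
$c{\left(d \right)} = \frac{5}{7}$ ($c{\left(d \right)} = - \frac{4 - 9}{7} = \left(- \frac{1}{7}\right) \left(-5\right) = \frac{5}{7}$)
$J{\left(c{\left(U \right)} \right)} \left(-54\right) - 144 = 9 \left(-54\right) - 144 = -486 - 144 = -630$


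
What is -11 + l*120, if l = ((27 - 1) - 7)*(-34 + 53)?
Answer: 43309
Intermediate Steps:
l = 361 (l = (26 - 7)*19 = 19*19 = 361)
-11 + l*120 = -11 + 361*120 = -11 + 43320 = 43309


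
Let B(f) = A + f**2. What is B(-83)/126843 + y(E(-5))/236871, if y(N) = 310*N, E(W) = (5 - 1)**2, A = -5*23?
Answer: 24018338/323069121 ≈ 0.074344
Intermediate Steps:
A = -115
E(W) = 16 (E(W) = 4**2 = 16)
B(f) = -115 + f**2
B(-83)/126843 + y(E(-5))/236871 = (-115 + (-83)**2)/126843 + (310*16)/236871 = (-115 + 6889)*(1/126843) + 4960*(1/236871) = 6774*(1/126843) + 160/7641 = 2258/42281 + 160/7641 = 24018338/323069121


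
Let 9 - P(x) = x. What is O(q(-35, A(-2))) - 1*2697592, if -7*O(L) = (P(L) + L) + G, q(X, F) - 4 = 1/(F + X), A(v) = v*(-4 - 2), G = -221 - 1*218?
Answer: -18882714/7 ≈ -2.6975e+6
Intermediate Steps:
G = -439 (G = -221 - 218 = -439)
P(x) = 9 - x
A(v) = -6*v (A(v) = v*(-6) = -6*v)
q(X, F) = 4 + 1/(F + X)
O(L) = 430/7 (O(L) = -(((9 - L) + L) - 439)/7 = -(9 - 439)/7 = -⅐*(-430) = 430/7)
O(q(-35, A(-2))) - 1*2697592 = 430/7 - 1*2697592 = 430/7 - 2697592 = -18882714/7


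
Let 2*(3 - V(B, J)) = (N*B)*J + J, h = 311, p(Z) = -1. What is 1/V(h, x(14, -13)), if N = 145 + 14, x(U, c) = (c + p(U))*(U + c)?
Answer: 1/346153 ≈ 2.8889e-6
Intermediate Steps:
x(U, c) = (-1 + c)*(U + c) (x(U, c) = (c - 1)*(U + c) = (-1 + c)*(U + c))
N = 159
V(B, J) = 3 - J/2 - 159*B*J/2 (V(B, J) = 3 - ((159*B)*J + J)/2 = 3 - (159*B*J + J)/2 = 3 - (J + 159*B*J)/2 = 3 + (-J/2 - 159*B*J/2) = 3 - J/2 - 159*B*J/2)
1/V(h, x(14, -13)) = 1/(3 - ((-13)² - 1*14 - 1*(-13) + 14*(-13))/2 - 159/2*311*((-13)² - 1*14 - 1*(-13) + 14*(-13))) = 1/(3 - (169 - 14 + 13 - 182)/2 - 159/2*311*(169 - 14 + 13 - 182)) = 1/(3 - ½*(-14) - 159/2*311*(-14)) = 1/(3 + 7 + 346143) = 1/346153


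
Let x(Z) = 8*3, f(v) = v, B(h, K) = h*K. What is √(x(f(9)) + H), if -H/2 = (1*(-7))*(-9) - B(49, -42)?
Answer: I*√4218 ≈ 64.946*I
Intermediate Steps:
B(h, K) = K*h
x(Z) = 24
H = -4242 (H = -2*((1*(-7))*(-9) - (-42)*49) = -2*(-7*(-9) - 1*(-2058)) = -2*(63 + 2058) = -2*2121 = -4242)
√(x(f(9)) + H) = √(24 - 4242) = √(-4218) = I*√4218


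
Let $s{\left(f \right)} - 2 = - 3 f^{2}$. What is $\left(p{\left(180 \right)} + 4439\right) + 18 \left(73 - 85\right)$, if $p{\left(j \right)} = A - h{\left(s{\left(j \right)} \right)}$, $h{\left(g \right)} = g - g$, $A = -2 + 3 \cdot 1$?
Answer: $4224$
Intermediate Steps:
$s{\left(f \right)} = 2 - 3 f^{2}$
$A = 1$ ($A = -2 + 3 = 1$)
$h{\left(g \right)} = 0$
$p{\left(j \right)} = 1$ ($p{\left(j \right)} = 1 - 0 = 1 + 0 = 1$)
$\left(p{\left(180 \right)} + 4439\right) + 18 \left(73 - 85\right) = \left(1 + 4439\right) + 18 \left(73 - 85\right) = 4440 + 18 \left(-12\right) = 4440 - 216 = 4224$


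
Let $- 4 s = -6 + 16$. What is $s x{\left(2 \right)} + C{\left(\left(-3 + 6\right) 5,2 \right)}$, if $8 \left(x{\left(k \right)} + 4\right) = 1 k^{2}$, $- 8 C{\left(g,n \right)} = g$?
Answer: $\frac{55}{8} \approx 6.875$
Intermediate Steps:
$C{\left(g,n \right)} = - \frac{g}{8}$
$x{\left(k \right)} = -4 + \frac{k^{2}}{8}$ ($x{\left(k \right)} = -4 + \frac{1 k^{2}}{8} = -4 + \frac{k^{2}}{8}$)
$s = - \frac{5}{2}$ ($s = - \frac{-6 + 16}{4} = \left(- \frac{1}{4}\right) 10 = - \frac{5}{2} \approx -2.5$)
$s x{\left(2 \right)} + C{\left(\left(-3 + 6\right) 5,2 \right)} = - \frac{5 \left(-4 + \frac{2^{2}}{8}\right)}{2} - \frac{\left(-3 + 6\right) 5}{8} = - \frac{5 \left(-4 + \frac{1}{8} \cdot 4\right)}{2} - \frac{3 \cdot 5}{8} = - \frac{5 \left(-4 + \frac{1}{2}\right)}{2} - \frac{15}{8} = \left(- \frac{5}{2}\right) \left(- \frac{7}{2}\right) - \frac{15}{8} = \frac{35}{4} - \frac{15}{8} = \frac{55}{8}$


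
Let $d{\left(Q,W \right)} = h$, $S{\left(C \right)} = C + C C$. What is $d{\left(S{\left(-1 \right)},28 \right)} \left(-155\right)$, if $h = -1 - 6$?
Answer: $1085$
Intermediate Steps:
$S{\left(C \right)} = C + C^{2}$
$h = -7$ ($h = -1 - 6 = -7$)
$d{\left(Q,W \right)} = -7$
$d{\left(S{\left(-1 \right)},28 \right)} \left(-155\right) = \left(-7\right) \left(-155\right) = 1085$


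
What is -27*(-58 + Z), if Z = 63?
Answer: -135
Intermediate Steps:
-27*(-58 + Z) = -27*(-58 + 63) = -27*5 = -135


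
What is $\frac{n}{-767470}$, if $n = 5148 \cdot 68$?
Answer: $- \frac{15912}{34885} \approx -0.45613$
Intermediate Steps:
$n = 350064$
$\frac{n}{-767470} = \frac{350064}{-767470} = 350064 \left(- \frac{1}{767470}\right) = - \frac{15912}{34885}$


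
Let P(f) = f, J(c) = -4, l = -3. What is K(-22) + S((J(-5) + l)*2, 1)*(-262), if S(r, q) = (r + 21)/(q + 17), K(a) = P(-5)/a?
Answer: -20129/198 ≈ -101.66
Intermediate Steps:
K(a) = -5/a
S(r, q) = (21 + r)/(17 + q)
K(-22) + S((J(-5) + l)*2, 1)*(-262) = -5/(-22) + ((21 + (-4 - 3)*2)/(17 + 1))*(-262) = -5*(-1/22) + ((21 - 7*2)/18)*(-262) = 5/22 + ((21 - 14)/18)*(-262) = 5/22 + ((1/18)*7)*(-262) = 5/22 + (7/18)*(-262) = 5/22 - 917/9 = -20129/198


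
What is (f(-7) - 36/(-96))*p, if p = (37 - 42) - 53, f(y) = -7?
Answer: 1537/4 ≈ 384.25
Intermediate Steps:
p = -58 (p = -5 - 53 = -58)
(f(-7) - 36/(-96))*p = (-7 - 36/(-96))*(-58) = (-7 - 36*(-1/96))*(-58) = (-7 + 3/8)*(-58) = -53/8*(-58) = 1537/4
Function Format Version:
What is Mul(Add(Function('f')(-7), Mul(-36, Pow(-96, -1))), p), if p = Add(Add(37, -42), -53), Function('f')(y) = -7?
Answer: Rational(1537, 4) ≈ 384.25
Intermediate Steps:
p = -58 (p = Add(-5, -53) = -58)
Mul(Add(Function('f')(-7), Mul(-36, Pow(-96, -1))), p) = Mul(Add(-7, Mul(-36, Pow(-96, -1))), -58) = Mul(Add(-7, Mul(-36, Rational(-1, 96))), -58) = Mul(Add(-7, Rational(3, 8)), -58) = Mul(Rational(-53, 8), -58) = Rational(1537, 4)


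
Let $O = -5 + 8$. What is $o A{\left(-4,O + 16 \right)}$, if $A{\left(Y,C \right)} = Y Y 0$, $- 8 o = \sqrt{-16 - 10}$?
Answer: $0$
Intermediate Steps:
$O = 3$
$o = - \frac{i \sqrt{26}}{8}$ ($o = - \frac{\sqrt{-16 - 10}}{8} = - \frac{\sqrt{-26}}{8} = - \frac{i \sqrt{26}}{8} \approx - 0.63738 i$)
$A{\left(Y,C \right)} = 0$ ($A{\left(Y,C \right)} = Y^{2} \cdot 0 = 0$)
$o A{\left(-4,O + 16 \right)} = - \frac{i \sqrt{26}}{8} \cdot 0 = 0$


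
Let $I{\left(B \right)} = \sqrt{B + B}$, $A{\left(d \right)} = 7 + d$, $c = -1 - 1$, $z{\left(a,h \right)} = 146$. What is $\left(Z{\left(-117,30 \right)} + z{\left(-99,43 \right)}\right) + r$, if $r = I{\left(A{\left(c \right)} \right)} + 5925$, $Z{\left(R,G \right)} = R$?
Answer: $5954 + \sqrt{10} \approx 5957.2$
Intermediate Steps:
$c = -2$ ($c = -1 - 1 = -2$)
$I{\left(B \right)} = \sqrt{2} \sqrt{B}$ ($I{\left(B \right)} = \sqrt{2 B} = \sqrt{2} \sqrt{B}$)
$r = 5925 + \sqrt{10}$ ($r = \sqrt{2} \sqrt{7 - 2} + 5925 = \sqrt{2} \sqrt{5} + 5925 = \sqrt{10} + 5925 = 5925 + \sqrt{10} \approx 5928.2$)
$\left(Z{\left(-117,30 \right)} + z{\left(-99,43 \right)}\right) + r = \left(-117 + 146\right) + \left(5925 + \sqrt{10}\right) = 29 + \left(5925 + \sqrt{10}\right) = 5954 + \sqrt{10}$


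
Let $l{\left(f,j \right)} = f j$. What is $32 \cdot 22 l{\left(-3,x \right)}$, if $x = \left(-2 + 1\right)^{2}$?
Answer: $-2112$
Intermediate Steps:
$x = 1$ ($x = \left(-1\right)^{2} = 1$)
$32 \cdot 22 l{\left(-3,x \right)} = 32 \cdot 22 \left(\left(-3\right) 1\right) = 704 \left(-3\right) = -2112$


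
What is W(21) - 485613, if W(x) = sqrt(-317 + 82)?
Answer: -485613 + I*sqrt(235) ≈ -4.8561e+5 + 15.33*I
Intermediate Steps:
W(x) = I*sqrt(235) (W(x) = sqrt(-235) = I*sqrt(235))
W(21) - 485613 = I*sqrt(235) - 485613 = -485613 + I*sqrt(235)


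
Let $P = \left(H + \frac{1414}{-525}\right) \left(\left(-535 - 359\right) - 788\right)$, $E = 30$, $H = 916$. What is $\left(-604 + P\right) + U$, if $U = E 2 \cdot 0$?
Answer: $- \frac{115258936}{75} \approx -1.5368 \cdot 10^{6}$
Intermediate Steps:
$P = - \frac{115213636}{75}$ ($P = \left(916 + \frac{1414}{-525}\right) \left(\left(-535 - 359\right) - 788\right) = \left(916 + 1414 \left(- \frac{1}{525}\right)\right) \left(-894 - 788\right) = \left(916 - \frac{202}{75}\right) \left(-1682\right) = \frac{68498}{75} \left(-1682\right) = - \frac{115213636}{75} \approx -1.5362 \cdot 10^{6}$)
$U = 0$ ($U = 30 \cdot 2 \cdot 0 = 30 \cdot 0 = 0$)
$\left(-604 + P\right) + U = \left(-604 - \frac{115213636}{75}\right) + 0 = - \frac{115258936}{75} + 0 = - \frac{115258936}{75}$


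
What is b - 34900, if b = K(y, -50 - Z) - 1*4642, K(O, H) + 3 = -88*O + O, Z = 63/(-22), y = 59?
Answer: -44678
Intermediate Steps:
Z = -63/22 (Z = 63*(-1/22) = -63/22 ≈ -2.8636)
K(O, H) = -3 - 87*O (K(O, H) = -3 + (-88*O + O) = -3 - 87*O)
b = -9778 (b = (-3 - 87*59) - 1*4642 = (-3 - 5133) - 4642 = -5136 - 4642 = -9778)
b - 34900 = -9778 - 34900 = -44678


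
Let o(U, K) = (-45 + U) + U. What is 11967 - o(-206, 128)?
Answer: 12424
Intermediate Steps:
o(U, K) = -45 + 2*U
11967 - o(-206, 128) = 11967 - (-45 + 2*(-206)) = 11967 - (-45 - 412) = 11967 - 1*(-457) = 11967 + 457 = 12424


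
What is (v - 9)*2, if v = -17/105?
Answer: -1924/105 ≈ -18.324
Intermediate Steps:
v = -17/105 (v = -17*1/105 = -17/105 ≈ -0.16190)
(v - 9)*2 = (-17/105 - 9)*2 = -962/105*2 = -1924/105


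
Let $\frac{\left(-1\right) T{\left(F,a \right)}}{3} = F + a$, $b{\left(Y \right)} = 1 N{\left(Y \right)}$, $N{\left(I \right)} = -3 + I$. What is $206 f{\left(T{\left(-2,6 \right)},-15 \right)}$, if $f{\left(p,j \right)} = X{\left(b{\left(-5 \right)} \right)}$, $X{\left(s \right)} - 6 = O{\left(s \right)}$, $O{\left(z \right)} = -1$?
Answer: $1030$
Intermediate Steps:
$b{\left(Y \right)} = -3 + Y$ ($b{\left(Y \right)} = 1 \left(-3 + Y\right) = -3 + Y$)
$T{\left(F,a \right)} = - 3 F - 3 a$ ($T{\left(F,a \right)} = - 3 \left(F + a\right) = - 3 F - 3 a$)
$X{\left(s \right)} = 5$ ($X{\left(s \right)} = 6 - 1 = 5$)
$f{\left(p,j \right)} = 5$
$206 f{\left(T{\left(-2,6 \right)},-15 \right)} = 206 \cdot 5 = 1030$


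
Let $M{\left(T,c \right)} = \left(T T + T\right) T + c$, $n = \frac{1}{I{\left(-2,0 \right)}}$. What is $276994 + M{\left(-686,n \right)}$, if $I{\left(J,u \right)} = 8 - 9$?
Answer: $-322081267$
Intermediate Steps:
$I{\left(J,u \right)} = -1$ ($I{\left(J,u \right)} = 8 - 9 = -1$)
$n = -1$ ($n = \frac{1}{-1} = -1$)
$M{\left(T,c \right)} = c + T \left(T + T^{2}\right)$ ($M{\left(T,c \right)} = \left(T^{2} + T\right) T + c = \left(T + T^{2}\right) T + c = T \left(T + T^{2}\right) + c = c + T \left(T + T^{2}\right)$)
$276994 + M{\left(-686,n \right)} = 276994 + \left(-1 + \left(-686\right)^{2} + \left(-686\right)^{3}\right) = 276994 - 322358261 = -322081267$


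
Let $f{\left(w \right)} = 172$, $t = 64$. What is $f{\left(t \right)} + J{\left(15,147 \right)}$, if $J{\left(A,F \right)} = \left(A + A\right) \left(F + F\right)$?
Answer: $8992$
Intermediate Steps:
$J{\left(A,F \right)} = 4 A F$ ($J{\left(A,F \right)} = 2 A 2 F = 4 A F$)
$f{\left(t \right)} + J{\left(15,147 \right)} = 172 + 4 \cdot 15 \cdot 147 = 172 + 8820 = 8992$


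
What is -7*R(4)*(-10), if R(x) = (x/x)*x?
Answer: 280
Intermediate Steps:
R(x) = x (R(x) = 1*x = x)
-7*R(4)*(-10) = -7*4*(-10) = -28*(-10) = 280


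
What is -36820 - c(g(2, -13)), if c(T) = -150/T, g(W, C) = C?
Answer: -478810/13 ≈ -36832.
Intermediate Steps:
-36820 - c(g(2, -13)) = -36820 - (-150)/(-13) = -36820 - (-150)*(-1)/13 = -36820 - 1*150/13 = -36820 - 150/13 = -478810/13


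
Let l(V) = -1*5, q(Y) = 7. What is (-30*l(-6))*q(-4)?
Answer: 1050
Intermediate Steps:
l(V) = -5
(-30*l(-6))*q(-4) = -30*(-5)*7 = 150*7 = 1050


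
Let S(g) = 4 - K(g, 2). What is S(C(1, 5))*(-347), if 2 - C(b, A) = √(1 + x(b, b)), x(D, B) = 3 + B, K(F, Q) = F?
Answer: -694 - 347*√5 ≈ -1469.9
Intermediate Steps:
C(b, A) = 2 - √(4 + b) (C(b, A) = 2 - √(1 + (3 + b)) = 2 - √(4 + b))
S(g) = 4 - g
S(C(1, 5))*(-347) = (4 - (2 - √(4 + 1)))*(-347) = (4 - (2 - √5))*(-347) = (4 + (-2 + √5))*(-347) = (2 + √5)*(-347) = -694 - 347*√5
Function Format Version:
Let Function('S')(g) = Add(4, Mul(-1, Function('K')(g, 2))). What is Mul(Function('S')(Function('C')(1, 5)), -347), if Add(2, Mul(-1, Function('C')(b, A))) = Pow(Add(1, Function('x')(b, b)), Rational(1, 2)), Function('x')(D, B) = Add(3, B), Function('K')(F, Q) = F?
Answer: Add(-694, Mul(-347, Pow(5, Rational(1, 2)))) ≈ -1469.9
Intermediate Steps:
Function('C')(b, A) = Add(2, Mul(-1, Pow(Add(4, b), Rational(1, 2)))) (Function('C')(b, A) = Add(2, Mul(-1, Pow(Add(1, Add(3, b)), Rational(1, 2)))) = Add(2, Mul(-1, Pow(Add(4, b), Rational(1, 2)))))
Function('S')(g) = Add(4, Mul(-1, g))
Mul(Function('S')(Function('C')(1, 5)), -347) = Mul(Add(4, Mul(-1, Add(2, Mul(-1, Pow(Add(4, 1), Rational(1, 2)))))), -347) = Mul(Add(4, Mul(-1, Add(2, Mul(-1, Pow(5, Rational(1, 2)))))), -347) = Mul(Add(4, Add(-2, Pow(5, Rational(1, 2)))), -347) = Mul(Add(2, Pow(5, Rational(1, 2))), -347) = Add(-694, Mul(-347, Pow(5, Rational(1, 2))))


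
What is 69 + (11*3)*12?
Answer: 465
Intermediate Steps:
69 + (11*3)*12 = 69 + 33*12 = 69 + 396 = 465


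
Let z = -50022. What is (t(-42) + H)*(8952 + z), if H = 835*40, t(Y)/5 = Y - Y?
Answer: -1371738000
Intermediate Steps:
t(Y) = 0 (t(Y) = 5*(Y - Y) = 5*0 = 0)
H = 33400
(t(-42) + H)*(8952 + z) = (0 + 33400)*(8952 - 50022) = 33400*(-41070) = -1371738000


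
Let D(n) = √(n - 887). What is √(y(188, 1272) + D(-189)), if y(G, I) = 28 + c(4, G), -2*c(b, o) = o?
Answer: √(-66 + 2*I*√269) ≈ 1.9624 + 8.3577*I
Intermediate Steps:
c(b, o) = -o/2
y(G, I) = 28 - G/2
D(n) = √(-887 + n)
√(y(188, 1272) + D(-189)) = √((28 - ½*188) + √(-887 - 189)) = √((28 - 94) + √(-1076)) = √(-66 + 2*I*√269)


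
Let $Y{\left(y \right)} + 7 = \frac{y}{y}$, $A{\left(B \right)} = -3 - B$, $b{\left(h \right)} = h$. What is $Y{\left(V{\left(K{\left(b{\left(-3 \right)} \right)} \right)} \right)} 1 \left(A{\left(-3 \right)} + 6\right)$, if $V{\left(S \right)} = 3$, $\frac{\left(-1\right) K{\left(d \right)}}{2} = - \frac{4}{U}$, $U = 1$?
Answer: $-36$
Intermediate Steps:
$K{\left(d \right)} = 8$ ($K{\left(d \right)} = - 2 \left(- \frac{4}{1}\right) = - 2 \left(\left(-4\right) 1\right) = \left(-2\right) \left(-4\right) = 8$)
$Y{\left(y \right)} = -6$ ($Y{\left(y \right)} = -7 + \frac{y}{y} = -7 + 1 = -6$)
$Y{\left(V{\left(K{\left(b{\left(-3 \right)} \right)} \right)} \right)} 1 \left(A{\left(-3 \right)} + 6\right) = - 6 \cdot 1 \left(\left(-3 - -3\right) + 6\right) = - 6 \cdot 1 \left(\left(-3 + 3\right) + 6\right) = - 6 \cdot 1 \left(0 + 6\right) = - 6 \cdot 1 \cdot 6 = \left(-6\right) 6 = -36$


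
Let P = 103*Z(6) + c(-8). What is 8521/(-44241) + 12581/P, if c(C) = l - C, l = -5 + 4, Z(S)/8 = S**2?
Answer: 303769430/1312674711 ≈ 0.23141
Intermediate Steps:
Z(S) = 8*S**2
l = -1
c(C) = -1 - C
P = 29671 (P = 103*(8*6**2) + (-1 - 1*(-8)) = 103*(8*36) + (-1 + 8) = 103*288 + 7 = 29664 + 7 = 29671)
8521/(-44241) + 12581/P = 8521/(-44241) + 12581/29671 = 8521*(-1/44241) + 12581*(1/29671) = -8521/44241 + 12581/29671 = 303769430/1312674711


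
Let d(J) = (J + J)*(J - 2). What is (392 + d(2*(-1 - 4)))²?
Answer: 399424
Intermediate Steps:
d(J) = 2*J*(-2 + J) (d(J) = (2*J)*(-2 + J) = 2*J*(-2 + J))
(392 + d(2*(-1 - 4)))² = (392 + 2*(2*(-1 - 4))*(-2 + 2*(-1 - 4)))² = (392 + 2*(2*(-5))*(-2 + 2*(-5)))² = (392 + 2*(-10)*(-2 - 10))² = (392 + 2*(-10)*(-12))² = (392 + 240)² = 632² = 399424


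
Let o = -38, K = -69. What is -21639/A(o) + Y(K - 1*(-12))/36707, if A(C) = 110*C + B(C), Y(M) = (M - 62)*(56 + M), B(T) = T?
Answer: 264934905/51610042 ≈ 5.1334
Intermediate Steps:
Y(M) = (-62 + M)*(56 + M)
A(C) = 111*C (A(C) = 110*C + C = 111*C)
-21639/A(o) + Y(K - 1*(-12))/36707 = -21639/(111*(-38)) + (-3472 + (-69 - 1*(-12))**2 - 6*(-69 - 1*(-12)))/36707 = -21639/(-4218) + (-3472 + (-69 + 12)**2 - 6*(-69 + 12))*(1/36707) = -21639*(-1/4218) + (-3472 + (-57)**2 - 6*(-57))*(1/36707) = 7213/1406 + (-3472 + 3249 + 342)*(1/36707) = 7213/1406 + 119*(1/36707) = 7213/1406 + 119/36707 = 264934905/51610042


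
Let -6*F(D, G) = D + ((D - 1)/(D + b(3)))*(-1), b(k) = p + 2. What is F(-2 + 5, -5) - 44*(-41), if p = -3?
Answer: 5411/3 ≈ 1803.7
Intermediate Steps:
b(k) = -1 (b(k) = -3 + 2 = -1)
F(D, G) = ⅙ - D/6 (F(D, G) = -(D + ((D - 1)/(D - 1))*(-1))/6 = -(D + ((-1 + D)/(-1 + D))*(-1))/6 = -(D + 1*(-1))/6 = -(D - 1)/6 = -(-1 + D)/6 = ⅙ - D/6)
F(-2 + 5, -5) - 44*(-41) = (⅙ - (-2 + 5)/6) - 44*(-41) = (⅙ - ⅙*3) + 1804 = (⅙ - ½) + 1804 = -⅓ + 1804 = 5411/3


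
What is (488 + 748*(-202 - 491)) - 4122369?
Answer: -4640245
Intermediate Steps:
(488 + 748*(-202 - 491)) - 4122369 = (488 + 748*(-693)) - 4122369 = (488 - 518364) - 4122369 = -517876 - 4122369 = -4640245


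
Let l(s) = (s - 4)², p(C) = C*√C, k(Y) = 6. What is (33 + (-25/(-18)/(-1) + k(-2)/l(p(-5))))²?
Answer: (1243131569*I + 2818279760*√5)/(324*(3881*I + 8720*√5)) ≈ 997.18 - 1.7048*I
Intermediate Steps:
p(C) = C^(3/2)
l(s) = (-4 + s)²
(33 + (-25/(-18)/(-1) + k(-2)/l(p(-5))))² = (33 + (-25/(-18)/(-1) + 6/((-4 + (-5)^(3/2))²)))² = (33 + (-25*(-1/18)*(-1) + 6/((-4 - 5*I*√5)²)))² = (33 + ((25/18)*(-1) + 6/(-4 - 5*I*√5)²))² = (33 + (-25/18 + 6/(-4 - 5*I*√5)²))² = (569/18 + 6/(-4 - 5*I*√5)²)²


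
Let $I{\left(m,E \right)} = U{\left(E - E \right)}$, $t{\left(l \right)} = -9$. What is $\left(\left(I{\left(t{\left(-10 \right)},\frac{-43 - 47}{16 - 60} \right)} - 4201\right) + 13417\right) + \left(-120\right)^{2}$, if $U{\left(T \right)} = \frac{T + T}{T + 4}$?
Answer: $23616$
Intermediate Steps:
$U{\left(T \right)} = \frac{2 T}{4 + T}$
$I{\left(m,E \right)} = 0$ ($I{\left(m,E \right)} = \frac{2 \left(E - E\right)}{4 + \left(E - E\right)} = 2 \cdot 0 \frac{1}{4 + 0} = 2 \cdot 0 \cdot \frac{1}{4} = 0$)
$\left(\left(I{\left(t{\left(-10 \right)},\frac{-43 - 47}{16 - 60} \right)} - 4201\right) + 13417\right) + \left(-120\right)^{2} = \left(\left(0 - 4201\right) + 13417\right) + \left(-120\right)^{2} = \left(\left(0 - 4201\right) + 13417\right) + 14400 = \left(-4201 + 13417\right) + 14400 = 9216 + 14400 = 23616$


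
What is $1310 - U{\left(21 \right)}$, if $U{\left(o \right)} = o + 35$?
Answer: $1254$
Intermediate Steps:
$U{\left(o \right)} = 35 + o$
$1310 - U{\left(21 \right)} = 1310 - \left(35 + 21\right) = 1310 - 56 = 1254$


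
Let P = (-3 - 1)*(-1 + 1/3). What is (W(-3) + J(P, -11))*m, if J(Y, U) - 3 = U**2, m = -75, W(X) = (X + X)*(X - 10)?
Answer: -15150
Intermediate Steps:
W(X) = 2*X*(-10 + X) (W(X) = (2*X)*(-10 + X) = 2*X*(-10 + X))
P = 8/3 (P = -4*(-1 + 1/3) = -4*(-2/3) = 8/3 ≈ 2.6667)
J(Y, U) = 3 + U**2
(W(-3) + J(P, -11))*m = (2*(-3)*(-10 - 3) + (3 + (-11)**2))*(-75) = (2*(-3)*(-13) + (3 + 121))*(-75) = (78 + 124)*(-75) = 202*(-75) = -15150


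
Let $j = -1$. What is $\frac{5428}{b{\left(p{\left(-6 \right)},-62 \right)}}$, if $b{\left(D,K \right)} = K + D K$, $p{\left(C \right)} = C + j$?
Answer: $\frac{1357}{93} \approx 14.591$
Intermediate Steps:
$p{\left(C \right)} = -1 + C$ ($p{\left(C \right)} = C - 1 = -1 + C$)
$\frac{5428}{b{\left(p{\left(-6 \right)},-62 \right)}} = \frac{5428}{\left(-62\right) \left(1 - 7\right)} = \frac{5428}{\left(-62\right) \left(-6\right)} = \frac{5428}{372} = 5428 \cdot \frac{1}{372} = \frac{1357}{93}$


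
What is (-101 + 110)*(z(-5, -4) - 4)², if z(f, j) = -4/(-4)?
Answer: 81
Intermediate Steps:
z(f, j) = 1 (z(f, j) = -4*(-¼) = 1)
(-101 + 110)*(z(-5, -4) - 4)² = (-101 + 110)*(1 - 4)² = 9*(-3)² = 9*9 = 81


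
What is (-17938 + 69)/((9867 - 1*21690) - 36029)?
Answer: 17869/47852 ≈ 0.37342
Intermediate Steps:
(-17938 + 69)/((9867 - 1*21690) - 36029) = -17869/((9867 - 21690) - 36029) = -17869/(-11823 - 36029) = -17869/(-47852) = -17869*(-1/47852) = 17869/47852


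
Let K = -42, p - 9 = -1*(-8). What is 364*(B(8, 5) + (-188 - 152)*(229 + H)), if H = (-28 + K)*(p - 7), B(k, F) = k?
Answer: 58293872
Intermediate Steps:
p = 17 (p = 9 - 1*(-8) = 9 + 8 = 17)
H = -700 (H = (-28 - 42)*(17 - 7) = -70*10 = -700)
364*(B(8, 5) + (-188 - 152)*(229 + H)) = 364*(8 + (-188 - 152)*(229 - 700)) = 364*(8 - 340*(-471)) = 364*(8 + 160140) = 364*160148 = 58293872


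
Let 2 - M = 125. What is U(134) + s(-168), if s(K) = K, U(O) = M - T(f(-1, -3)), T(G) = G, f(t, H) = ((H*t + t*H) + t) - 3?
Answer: -293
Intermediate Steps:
f(t, H) = -3 + t + 2*H*t (f(t, H) = ((H*t + H*t) + t) - 3 = (2*H*t + t) - 3 = (t + 2*H*t) - 3 = -3 + t + 2*H*t)
M = -123 (M = 2 - 1*125 = 2 - 125 = -123)
U(O) = -125 (U(O) = -123 - (-3 - 1 + 2*(-3)*(-1)) = -123 - (-3 - 1 + 6) = -123 - 1*2 = -123 - 2 = -125)
U(134) + s(-168) = -125 - 168 = -293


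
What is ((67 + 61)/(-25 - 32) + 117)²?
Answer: 42784681/3249 ≈ 13169.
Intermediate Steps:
((67 + 61)/(-25 - 32) + 117)² = (128/(-57) + 117)² = (128*(-1/57) + 117)² = (-128/57 + 117)² = (6541/57)² = 42784681/3249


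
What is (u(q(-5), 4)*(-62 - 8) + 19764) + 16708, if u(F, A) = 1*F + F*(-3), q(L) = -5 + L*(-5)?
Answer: 39272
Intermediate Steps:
q(L) = -5 - 5*L
u(F, A) = -2*F (u(F, A) = F - 3*F = -2*F)
(u(q(-5), 4)*(-62 - 8) + 19764) + 16708 = ((-2*(-5 - 5*(-5)))*(-62 - 8) + 19764) + 16708 = (-2*(-5 + 25)*(-70) + 19764) + 16708 = (-2*20*(-70) + 19764) + 16708 = (-40*(-70) + 19764) + 16708 = (2800 + 19764) + 16708 = 22564 + 16708 = 39272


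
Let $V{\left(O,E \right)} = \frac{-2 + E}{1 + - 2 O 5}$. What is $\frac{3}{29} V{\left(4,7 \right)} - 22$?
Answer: $- \frac{8299}{377} \approx -22.013$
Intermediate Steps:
$V{\left(O,E \right)} = \frac{-2 + E}{1 - 10 O}$
$\frac{3}{29} V{\left(4,7 \right)} - 22 = \frac{3}{29} \frac{2 - 7}{-1 + 10 \cdot 4} - 22 = 3 \cdot \frac{1}{29} \frac{2 - 7}{-1 + 40} - 22 = \frac{3 \cdot \frac{1}{39} \left(-5\right)}{29} - 22 = \frac{3}{29} \left(- \frac{5}{39}\right) - 22 = - \frac{5}{377} - 22 = - \frac{8299}{377}$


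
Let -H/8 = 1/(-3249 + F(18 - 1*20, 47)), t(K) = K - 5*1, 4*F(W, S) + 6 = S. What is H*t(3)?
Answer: -64/12955 ≈ -0.0049402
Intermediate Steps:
F(W, S) = -3/2 + S/4
t(K) = -5 + K (t(K) = K - 5 = -5 + K)
H = 32/12955 (H = -8/(-3249 + (-3/2 + (¼)*47)) = -8/(-3249 + (-3/2 + 47/4)) = -8/(-3249 + 41/4) = -8/(-12955/4) = -8*(-4/12955) = 32/12955 ≈ 0.0024701)
H*t(3) = 32*(-5 + 3)/12955 = (32/12955)*(-2) = -64/12955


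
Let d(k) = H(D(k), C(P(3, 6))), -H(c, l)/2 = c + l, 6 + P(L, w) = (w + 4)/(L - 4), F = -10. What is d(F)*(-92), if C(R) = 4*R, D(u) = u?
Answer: -13616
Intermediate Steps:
P(L, w) = -6 + (4 + w)/(-4 + L) (P(L, w) = -6 + (w + 4)/(L - 4) = -6 + (4 + w)/(-4 + L))
H(c, l) = -2*c - 2*l (H(c, l) = -2*(c + l) = -2*c - 2*l)
d(k) = 128 - 2*k (d(k) = -2*k - 8*(28 + 6 - 6*3)/(-4 + 3) = -2*k - 8*(28 + 6 - 18)/(-1) = -2*k - 8*(-1*16) = -2*k - 8*(-16) = -2*k - 2*(-64) = -2*k + 128 = 128 - 2*k)
d(F)*(-92) = (128 - 2*(-10))*(-92) = (128 + 20)*(-92) = 148*(-92) = -13616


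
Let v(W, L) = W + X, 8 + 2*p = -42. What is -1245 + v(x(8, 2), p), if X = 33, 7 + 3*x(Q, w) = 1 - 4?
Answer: -3646/3 ≈ -1215.3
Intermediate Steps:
p = -25 (p = -4 + (1/2)*(-42) = -4 - 21 = -25)
x(Q, w) = -10/3 (x(Q, w) = -7/3 + (1 - 4)/3 = -7/3 + (1/3)*(-3) = -7/3 - 1 = -10/3)
v(W, L) = 33 + W (v(W, L) = W + 33 = 33 + W)
-1245 + v(x(8, 2), p) = -1245 + (33 - 10/3) = -1245 + 89/3 = -3646/3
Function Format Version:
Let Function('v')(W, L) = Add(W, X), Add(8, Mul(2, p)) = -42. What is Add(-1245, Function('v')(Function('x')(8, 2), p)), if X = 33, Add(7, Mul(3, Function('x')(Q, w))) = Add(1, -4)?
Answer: Rational(-3646, 3) ≈ -1215.3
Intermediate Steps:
p = -25 (p = Add(-4, Mul(Rational(1, 2), -42)) = Add(-4, -21) = -25)
Function('x')(Q, w) = Rational(-10, 3) (Function('x')(Q, w) = Add(Rational(-7, 3), Mul(Rational(1, 3), Add(1, -4))) = Add(Rational(-7, 3), Mul(Rational(1, 3), -3)) = Add(Rational(-7, 3), -1) = Rational(-10, 3))
Function('v')(W, L) = Add(33, W) (Function('v')(W, L) = Add(W, 33) = Add(33, W))
Add(-1245, Function('v')(Function('x')(8, 2), p)) = Add(-1245, Add(33, Rational(-10, 3))) = Add(-1245, Rational(89, 3)) = Rational(-3646, 3)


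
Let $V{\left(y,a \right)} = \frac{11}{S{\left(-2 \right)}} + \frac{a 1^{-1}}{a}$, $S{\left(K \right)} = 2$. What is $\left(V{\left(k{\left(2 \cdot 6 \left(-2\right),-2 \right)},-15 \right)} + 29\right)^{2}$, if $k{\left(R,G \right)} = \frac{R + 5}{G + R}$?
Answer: $\frac{5041}{4} \approx 1260.3$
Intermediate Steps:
$k{\left(R,G \right)} = \frac{5 + R}{G + R}$
$V{\left(y,a \right)} = \frac{13}{2}$ ($V{\left(y,a \right)} = \frac{11}{2} + \frac{a 1^{-1}}{a} = 11 \cdot \frac{1}{2} + \frac{a 1}{a} = \frac{11}{2} + \frac{a}{a} = \frac{11}{2} + 1 = \frac{13}{2}$)
$\left(V{\left(k{\left(2 \cdot 6 \left(-2\right),-2 \right)},-15 \right)} + 29\right)^{2} = \left(\frac{13}{2} + 29\right)^{2} = \left(\frac{71}{2}\right)^{2} = \frac{5041}{4}$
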